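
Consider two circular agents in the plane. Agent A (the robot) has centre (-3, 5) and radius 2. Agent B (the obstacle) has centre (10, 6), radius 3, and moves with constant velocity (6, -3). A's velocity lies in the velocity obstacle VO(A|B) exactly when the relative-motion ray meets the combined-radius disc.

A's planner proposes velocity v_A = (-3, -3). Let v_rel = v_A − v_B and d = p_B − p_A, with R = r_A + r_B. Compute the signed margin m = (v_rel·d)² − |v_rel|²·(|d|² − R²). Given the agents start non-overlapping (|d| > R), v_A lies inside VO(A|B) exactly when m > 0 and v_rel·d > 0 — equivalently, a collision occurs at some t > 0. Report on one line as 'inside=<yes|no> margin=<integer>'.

d = (13, 1),  |d|² = 170;  R = 2+3 = 5,  c = 170−5² = 145
v_rel = (-9, 0),  |v_rel|² = 81;  v_rel·d = (-9)·(13) + (0)·(1) = -117
81·t² + 234·t + 145 = 0  ⇒  m = (-117)² − 81·145 = 1944
m = 1944 > 0,  v_rel·d = -117 < 0  ⇒  outside

inside=no margin=1944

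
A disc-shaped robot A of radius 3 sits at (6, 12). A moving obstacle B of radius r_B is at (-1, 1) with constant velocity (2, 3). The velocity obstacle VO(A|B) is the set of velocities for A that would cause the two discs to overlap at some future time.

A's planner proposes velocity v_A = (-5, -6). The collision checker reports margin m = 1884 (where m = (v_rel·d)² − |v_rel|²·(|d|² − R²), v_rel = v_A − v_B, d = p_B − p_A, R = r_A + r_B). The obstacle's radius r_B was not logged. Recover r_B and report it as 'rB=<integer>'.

m = 1884
d = (-7, -11);  v_rel = (-7, -9),  |v_rel|² = 130
v_rel×d = (-7)·(-11) − (-9)·(-7) = 14
since m = R²·130 − 14²:  R² = (196 + 1884) / 130 = 16
R = √16 = 4  ⇒  r_B = 4 − 3 = 1

rB=1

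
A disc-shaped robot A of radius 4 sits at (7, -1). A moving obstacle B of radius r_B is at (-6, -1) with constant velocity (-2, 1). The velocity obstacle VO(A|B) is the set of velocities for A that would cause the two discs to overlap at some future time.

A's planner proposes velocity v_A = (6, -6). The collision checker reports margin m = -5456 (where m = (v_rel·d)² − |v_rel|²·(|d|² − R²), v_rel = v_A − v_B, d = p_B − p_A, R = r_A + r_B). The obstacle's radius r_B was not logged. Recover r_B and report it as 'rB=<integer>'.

m = -5456
d = (-13, 0);  v_rel = (8, -7),  |v_rel|² = 113
v_rel×d = (8)·(0) − (-7)·(-13) = -91
since m = R²·113 − (-91)²:  R² = (8281 + -5456) / 113 = 25
R = √25 = 5  ⇒  r_B = 5 − 4 = 1

rB=1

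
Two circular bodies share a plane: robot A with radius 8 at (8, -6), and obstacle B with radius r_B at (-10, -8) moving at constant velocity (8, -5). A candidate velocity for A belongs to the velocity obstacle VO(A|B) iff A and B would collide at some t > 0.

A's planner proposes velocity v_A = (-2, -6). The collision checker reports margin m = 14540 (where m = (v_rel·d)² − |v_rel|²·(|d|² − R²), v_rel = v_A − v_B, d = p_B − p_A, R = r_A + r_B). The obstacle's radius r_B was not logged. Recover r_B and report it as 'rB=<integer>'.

m = 14540
d = (-18, -2);  v_rel = (-10, -1),  |v_rel|² = 101
v_rel×d = (-10)·(-2) − (-1)·(-18) = 2
since m = R²·101 − 2²:  R² = (4 + 14540) / 101 = 144
R = √144 = 12  ⇒  r_B = 12 − 8 = 4

rB=4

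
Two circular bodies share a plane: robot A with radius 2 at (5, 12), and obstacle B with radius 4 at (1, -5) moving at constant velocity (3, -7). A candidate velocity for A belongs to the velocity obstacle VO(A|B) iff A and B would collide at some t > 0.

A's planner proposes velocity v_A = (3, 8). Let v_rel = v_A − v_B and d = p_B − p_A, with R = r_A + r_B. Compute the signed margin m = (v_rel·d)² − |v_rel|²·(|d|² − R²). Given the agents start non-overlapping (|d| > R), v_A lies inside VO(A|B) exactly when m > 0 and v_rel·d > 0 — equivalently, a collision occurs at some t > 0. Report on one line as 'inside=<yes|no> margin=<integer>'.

d = (-4, -17),  |d|² = 305;  R = 2+4 = 6,  c = 305−6² = 269
v_rel = (0, 15),  |v_rel|² = 225;  v_rel·d = (0)·(-4) + (15)·(-17) = -255
225·t² + 510·t + 269 = 0  ⇒  m = (-255)² − 225·269 = 4500
m = 4500 > 0,  v_rel·d = -255 < 0  ⇒  outside

inside=no margin=4500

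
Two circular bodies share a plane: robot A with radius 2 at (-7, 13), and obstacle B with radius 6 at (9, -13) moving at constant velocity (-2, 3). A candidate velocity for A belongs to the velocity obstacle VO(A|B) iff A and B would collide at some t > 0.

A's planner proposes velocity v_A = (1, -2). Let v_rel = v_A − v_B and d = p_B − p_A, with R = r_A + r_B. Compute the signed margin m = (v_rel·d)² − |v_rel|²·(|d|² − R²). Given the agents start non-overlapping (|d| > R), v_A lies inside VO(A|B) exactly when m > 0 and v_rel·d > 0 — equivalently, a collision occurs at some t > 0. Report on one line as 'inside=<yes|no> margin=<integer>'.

d = (16, -26),  |d|² = 932;  R = 2+6 = 8,  c = 932−8² = 868
v_rel = (3, -5),  |v_rel|² = 34;  v_rel·d = (3)·(16) + (-5)·(-26) = 178
34·t² − 356·t + 868 = 0  ⇒  m = 178² − 34·868 = 2172
m = 2172 > 0,  v_rel·d = 178 > 0  ⇒  inside

inside=yes margin=2172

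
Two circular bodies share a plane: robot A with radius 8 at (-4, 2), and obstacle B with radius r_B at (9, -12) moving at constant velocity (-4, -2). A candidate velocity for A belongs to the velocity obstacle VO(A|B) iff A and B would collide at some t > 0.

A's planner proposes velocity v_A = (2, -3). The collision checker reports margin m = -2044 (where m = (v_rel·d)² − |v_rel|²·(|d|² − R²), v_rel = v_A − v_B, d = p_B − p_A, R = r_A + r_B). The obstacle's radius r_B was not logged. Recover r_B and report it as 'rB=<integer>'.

m = -2044
d = (13, -14);  v_rel = (6, -1),  |v_rel|² = 37
v_rel×d = (6)·(-14) − (-1)·(13) = -71
since m = R²·37 − (-71)²:  R² = (5041 + -2044) / 37 = 81
R = √81 = 9  ⇒  r_B = 9 − 8 = 1

rB=1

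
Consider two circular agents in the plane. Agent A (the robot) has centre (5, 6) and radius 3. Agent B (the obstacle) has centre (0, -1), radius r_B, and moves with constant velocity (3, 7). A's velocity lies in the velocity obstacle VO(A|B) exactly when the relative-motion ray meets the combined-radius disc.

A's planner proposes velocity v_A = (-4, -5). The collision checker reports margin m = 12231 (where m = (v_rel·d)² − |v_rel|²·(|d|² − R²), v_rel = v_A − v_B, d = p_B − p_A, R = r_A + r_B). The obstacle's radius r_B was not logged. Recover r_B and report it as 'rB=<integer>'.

m = 12231
d = (-5, -7);  v_rel = (-7, -12),  |v_rel|² = 193
v_rel×d = (-7)·(-7) − (-12)·(-5) = -11
since m = R²·193 − (-11)²:  R² = (121 + 12231) / 193 = 64
R = √64 = 8  ⇒  r_B = 8 − 3 = 5

rB=5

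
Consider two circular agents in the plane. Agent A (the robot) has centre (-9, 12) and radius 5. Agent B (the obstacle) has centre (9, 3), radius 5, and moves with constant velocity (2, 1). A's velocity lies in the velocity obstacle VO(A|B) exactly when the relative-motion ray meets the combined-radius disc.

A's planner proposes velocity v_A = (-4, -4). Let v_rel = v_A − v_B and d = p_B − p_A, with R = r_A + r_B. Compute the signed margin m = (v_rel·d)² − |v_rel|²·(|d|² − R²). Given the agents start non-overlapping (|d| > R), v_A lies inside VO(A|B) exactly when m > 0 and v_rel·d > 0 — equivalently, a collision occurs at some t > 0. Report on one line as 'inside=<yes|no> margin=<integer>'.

d = (18, -9),  |d|² = 405;  R = 5+5 = 10,  c = 405−10² = 305
v_rel = (-6, -5),  |v_rel|² = 61;  v_rel·d = (-6)·(18) + (-5)·(-9) = -63
61·t² + 126·t + 305 = 0  ⇒  m = (-63)² − 61·305 = -14636
m = -14636 < 0,  v_rel·d = -63 < 0  ⇒  outside

inside=no margin=-14636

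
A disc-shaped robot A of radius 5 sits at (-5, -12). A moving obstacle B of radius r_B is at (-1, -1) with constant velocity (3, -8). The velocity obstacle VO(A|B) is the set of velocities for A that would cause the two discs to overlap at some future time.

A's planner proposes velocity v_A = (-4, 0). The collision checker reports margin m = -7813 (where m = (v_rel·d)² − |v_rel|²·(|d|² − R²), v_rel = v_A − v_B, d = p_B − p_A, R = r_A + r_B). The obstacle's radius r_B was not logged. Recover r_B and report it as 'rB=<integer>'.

m = -7813
d = (4, 11);  v_rel = (-7, 8),  |v_rel|² = 113
v_rel×d = (-7)·(11) − (8)·(4) = -109
since m = R²·113 − (-109)²:  R² = (11881 + -7813) / 113 = 36
R = √36 = 6  ⇒  r_B = 6 − 5 = 1

rB=1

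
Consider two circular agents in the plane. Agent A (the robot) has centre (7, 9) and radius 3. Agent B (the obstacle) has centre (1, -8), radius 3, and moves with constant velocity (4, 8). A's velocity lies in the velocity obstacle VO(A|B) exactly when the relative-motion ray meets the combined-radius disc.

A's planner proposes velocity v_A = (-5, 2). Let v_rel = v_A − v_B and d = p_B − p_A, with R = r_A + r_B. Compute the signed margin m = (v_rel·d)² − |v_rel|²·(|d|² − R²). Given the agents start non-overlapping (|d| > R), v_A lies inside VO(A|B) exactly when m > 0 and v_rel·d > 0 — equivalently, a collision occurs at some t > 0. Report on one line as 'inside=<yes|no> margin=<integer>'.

d = (-6, -17),  |d|² = 325;  R = 3+3 = 6,  c = 325−6² = 289
v_rel = (-9, -6),  |v_rel|² = 117;  v_rel·d = (-9)·(-6) + (-6)·(-17) = 156
117·t² − 312·t + 289 = 0  ⇒  m = 156² − 117·289 = -9477
m = -9477 < 0,  v_rel·d = 156 > 0  ⇒  outside

inside=no margin=-9477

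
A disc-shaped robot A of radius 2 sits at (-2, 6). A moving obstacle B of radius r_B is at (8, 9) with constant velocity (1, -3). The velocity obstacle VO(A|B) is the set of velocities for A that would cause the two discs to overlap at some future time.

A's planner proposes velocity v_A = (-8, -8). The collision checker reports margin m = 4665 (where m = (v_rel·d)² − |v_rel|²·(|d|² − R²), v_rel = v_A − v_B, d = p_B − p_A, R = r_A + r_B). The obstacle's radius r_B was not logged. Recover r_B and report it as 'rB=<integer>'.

m = 4665
d = (10, 3);  v_rel = (-9, -5),  |v_rel|² = 106
v_rel×d = (-9)·(3) − (-5)·(10) = 23
since m = R²·106 − 23²:  R² = (529 + 4665) / 106 = 49
R = √49 = 7  ⇒  r_B = 7 − 2 = 5

rB=5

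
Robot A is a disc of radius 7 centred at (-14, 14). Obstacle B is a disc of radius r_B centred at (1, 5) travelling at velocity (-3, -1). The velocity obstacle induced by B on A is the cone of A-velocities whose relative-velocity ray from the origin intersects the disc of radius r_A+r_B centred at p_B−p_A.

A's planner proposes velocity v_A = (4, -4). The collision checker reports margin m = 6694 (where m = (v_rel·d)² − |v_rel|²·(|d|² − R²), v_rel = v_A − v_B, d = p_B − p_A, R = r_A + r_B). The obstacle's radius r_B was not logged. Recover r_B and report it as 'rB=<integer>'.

m = 6694
d = (15, -9);  v_rel = (7, -3),  |v_rel|² = 58
v_rel×d = (7)·(-9) − (-3)·(15) = -18
since m = R²·58 − (-18)²:  R² = (324 + 6694) / 58 = 121
R = √121 = 11  ⇒  r_B = 11 − 7 = 4

rB=4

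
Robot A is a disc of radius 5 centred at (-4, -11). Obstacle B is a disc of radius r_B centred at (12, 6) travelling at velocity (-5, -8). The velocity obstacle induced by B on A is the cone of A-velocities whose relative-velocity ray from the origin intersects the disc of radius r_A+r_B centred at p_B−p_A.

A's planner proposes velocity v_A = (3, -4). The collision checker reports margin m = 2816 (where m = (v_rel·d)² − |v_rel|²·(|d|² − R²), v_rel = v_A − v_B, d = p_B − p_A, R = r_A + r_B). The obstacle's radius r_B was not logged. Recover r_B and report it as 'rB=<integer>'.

m = 2816
d = (16, 17);  v_rel = (8, 4),  |v_rel|² = 80
v_rel×d = (8)·(17) − (4)·(16) = 72
since m = R²·80 − 72²:  R² = (5184 + 2816) / 80 = 100
R = √100 = 10  ⇒  r_B = 10 − 5 = 5

rB=5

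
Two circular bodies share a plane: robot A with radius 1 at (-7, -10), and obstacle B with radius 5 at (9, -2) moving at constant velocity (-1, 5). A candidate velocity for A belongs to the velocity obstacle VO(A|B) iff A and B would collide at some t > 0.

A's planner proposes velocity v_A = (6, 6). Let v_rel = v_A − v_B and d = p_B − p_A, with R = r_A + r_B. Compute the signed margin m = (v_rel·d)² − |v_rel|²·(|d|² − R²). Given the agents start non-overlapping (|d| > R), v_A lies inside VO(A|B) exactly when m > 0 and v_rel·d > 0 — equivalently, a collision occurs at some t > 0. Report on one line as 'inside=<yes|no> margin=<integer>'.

d = (16, 8),  |d|² = 320;  R = 1+5 = 6,  c = 320−6² = 284
v_rel = (7, 1),  |v_rel|² = 50;  v_rel·d = (7)·(16) + (1)·(8) = 120
50·t² − 240·t + 284 = 0  ⇒  m = 120² − 50·284 = 200
m = 200 > 0,  v_rel·d = 120 > 0  ⇒  inside

inside=yes margin=200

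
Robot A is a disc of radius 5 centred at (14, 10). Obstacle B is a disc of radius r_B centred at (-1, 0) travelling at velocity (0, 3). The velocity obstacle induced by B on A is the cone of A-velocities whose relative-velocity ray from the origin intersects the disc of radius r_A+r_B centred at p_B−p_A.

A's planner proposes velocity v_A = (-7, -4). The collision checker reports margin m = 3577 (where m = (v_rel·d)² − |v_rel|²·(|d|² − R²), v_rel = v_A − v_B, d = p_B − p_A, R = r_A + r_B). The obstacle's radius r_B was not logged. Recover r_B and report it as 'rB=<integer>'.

m = 3577
d = (-15, -10);  v_rel = (-7, -7),  |v_rel|² = 98
v_rel×d = (-7)·(-10) − (-7)·(-15) = -35
since m = R²·98 − (-35)²:  R² = (1225 + 3577) / 98 = 49
R = √49 = 7  ⇒  r_B = 7 − 5 = 2

rB=2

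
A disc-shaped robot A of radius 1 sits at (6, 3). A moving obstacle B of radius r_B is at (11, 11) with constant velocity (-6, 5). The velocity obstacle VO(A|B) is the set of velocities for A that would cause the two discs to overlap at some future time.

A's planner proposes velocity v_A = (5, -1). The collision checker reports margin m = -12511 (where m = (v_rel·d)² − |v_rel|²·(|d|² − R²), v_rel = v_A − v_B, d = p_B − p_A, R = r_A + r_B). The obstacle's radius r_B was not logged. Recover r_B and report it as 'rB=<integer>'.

m = -12511
d = (5, 8);  v_rel = (11, -6),  |v_rel|² = 157
v_rel×d = (11)·(8) − (-6)·(5) = 118
since m = R²·157 − 118²:  R² = (13924 + -12511) / 157 = 9
R = √9 = 3  ⇒  r_B = 3 − 1 = 2

rB=2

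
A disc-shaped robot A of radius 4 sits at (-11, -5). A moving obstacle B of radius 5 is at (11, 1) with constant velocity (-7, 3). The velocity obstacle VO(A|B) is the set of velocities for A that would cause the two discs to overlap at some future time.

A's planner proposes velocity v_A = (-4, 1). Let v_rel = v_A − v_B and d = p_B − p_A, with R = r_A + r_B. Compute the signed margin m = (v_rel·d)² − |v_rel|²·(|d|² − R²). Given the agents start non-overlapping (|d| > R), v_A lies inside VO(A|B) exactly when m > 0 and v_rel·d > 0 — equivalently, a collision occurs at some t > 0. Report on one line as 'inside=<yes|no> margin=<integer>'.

d = (22, 6),  |d|² = 520;  R = 4+5 = 9,  c = 520−9² = 439
v_rel = (3, -2),  |v_rel|² = 13;  v_rel·d = (3)·(22) + (-2)·(6) = 54
13·t² − 108·t + 439 = 0  ⇒  m = 54² − 13·439 = -2791
m = -2791 < 0,  v_rel·d = 54 > 0  ⇒  outside

inside=no margin=-2791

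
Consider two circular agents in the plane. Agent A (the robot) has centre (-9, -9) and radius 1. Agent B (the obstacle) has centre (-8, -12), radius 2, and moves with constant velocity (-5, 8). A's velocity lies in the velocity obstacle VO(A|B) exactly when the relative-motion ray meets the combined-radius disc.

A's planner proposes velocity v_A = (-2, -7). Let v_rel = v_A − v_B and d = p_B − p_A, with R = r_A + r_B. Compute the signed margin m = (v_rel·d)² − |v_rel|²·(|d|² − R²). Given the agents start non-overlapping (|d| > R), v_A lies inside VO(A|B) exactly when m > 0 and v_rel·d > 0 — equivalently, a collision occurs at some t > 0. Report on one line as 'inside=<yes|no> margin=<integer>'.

d = (1, -3),  |d|² = 10;  R = 1+2 = 3,  c = 10−3² = 1
v_rel = (3, -15),  |v_rel|² = 234;  v_rel·d = (3)·(1) + (-15)·(-3) = 48
234·t² − 96·t + 1 = 0  ⇒  m = 48² − 234·1 = 2070
m = 2070 > 0,  v_rel·d = 48 > 0  ⇒  inside

inside=yes margin=2070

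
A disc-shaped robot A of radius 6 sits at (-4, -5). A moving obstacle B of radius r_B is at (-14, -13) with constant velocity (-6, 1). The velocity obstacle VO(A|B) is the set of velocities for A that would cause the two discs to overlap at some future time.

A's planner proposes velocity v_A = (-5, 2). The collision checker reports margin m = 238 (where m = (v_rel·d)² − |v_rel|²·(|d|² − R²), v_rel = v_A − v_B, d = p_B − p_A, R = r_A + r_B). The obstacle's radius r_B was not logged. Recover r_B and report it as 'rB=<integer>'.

m = 238
d = (-10, -8);  v_rel = (1, 1),  |v_rel|² = 2
v_rel×d = (1)·(-8) − (1)·(-10) = 2
since m = R²·2 − 2²:  R² = (4 + 238) / 2 = 121
R = √121 = 11  ⇒  r_B = 11 − 6 = 5

rB=5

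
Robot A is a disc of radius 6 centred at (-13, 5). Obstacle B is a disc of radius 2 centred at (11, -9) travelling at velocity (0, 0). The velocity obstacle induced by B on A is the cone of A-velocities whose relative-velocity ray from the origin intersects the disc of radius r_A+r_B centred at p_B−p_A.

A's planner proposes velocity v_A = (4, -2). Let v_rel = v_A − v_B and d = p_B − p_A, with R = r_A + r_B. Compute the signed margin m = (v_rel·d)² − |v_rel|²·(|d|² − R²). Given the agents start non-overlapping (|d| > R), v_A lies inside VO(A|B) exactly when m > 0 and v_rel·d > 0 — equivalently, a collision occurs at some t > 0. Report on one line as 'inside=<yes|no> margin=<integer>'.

d = (24, -14),  |d|² = 772;  R = 6+2 = 8,  c = 772−8² = 708
v_rel = (4, -2),  |v_rel|² = 20;  v_rel·d = (4)·(24) + (-2)·(-14) = 124
20·t² − 248·t + 708 = 0  ⇒  m = 124² − 20·708 = 1216
m = 1216 > 0,  v_rel·d = 124 > 0  ⇒  inside

inside=yes margin=1216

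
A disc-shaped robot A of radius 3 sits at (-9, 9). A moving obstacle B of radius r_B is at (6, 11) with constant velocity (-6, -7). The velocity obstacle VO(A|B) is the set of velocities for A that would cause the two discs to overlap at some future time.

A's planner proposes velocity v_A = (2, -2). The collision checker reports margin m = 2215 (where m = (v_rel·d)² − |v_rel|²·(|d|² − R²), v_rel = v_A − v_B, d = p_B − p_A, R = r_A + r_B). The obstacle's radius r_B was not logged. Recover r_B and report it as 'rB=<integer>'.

m = 2215
d = (15, 2);  v_rel = (8, 5),  |v_rel|² = 89
v_rel×d = (8)·(2) − (5)·(15) = -59
since m = R²·89 − (-59)²:  R² = (3481 + 2215) / 89 = 64
R = √64 = 8  ⇒  r_B = 8 − 3 = 5

rB=5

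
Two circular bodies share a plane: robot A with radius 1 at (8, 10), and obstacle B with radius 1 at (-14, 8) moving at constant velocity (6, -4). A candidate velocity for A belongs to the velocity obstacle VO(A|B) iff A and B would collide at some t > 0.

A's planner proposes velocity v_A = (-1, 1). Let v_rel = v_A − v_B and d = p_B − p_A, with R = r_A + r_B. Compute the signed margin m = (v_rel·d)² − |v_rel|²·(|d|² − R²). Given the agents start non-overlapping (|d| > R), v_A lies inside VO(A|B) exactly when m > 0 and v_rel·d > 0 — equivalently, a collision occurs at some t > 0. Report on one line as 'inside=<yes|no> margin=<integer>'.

d = (-22, -2),  |d|² = 488;  R = 1+1 = 2,  c = 488−2² = 484
v_rel = (-7, 5),  |v_rel|² = 74;  v_rel·d = (-7)·(-22) + (5)·(-2) = 144
74·t² − 288·t + 484 = 0  ⇒  m = 144² − 74·484 = -15080
m = -15080 < 0,  v_rel·d = 144 > 0  ⇒  outside

inside=no margin=-15080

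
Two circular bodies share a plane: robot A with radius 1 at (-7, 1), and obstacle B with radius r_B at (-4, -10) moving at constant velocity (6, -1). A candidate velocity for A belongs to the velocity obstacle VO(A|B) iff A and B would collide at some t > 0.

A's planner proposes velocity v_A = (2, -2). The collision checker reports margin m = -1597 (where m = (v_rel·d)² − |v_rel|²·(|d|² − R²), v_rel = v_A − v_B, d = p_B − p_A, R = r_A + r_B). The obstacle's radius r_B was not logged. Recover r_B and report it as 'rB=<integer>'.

m = -1597
d = (3, -11);  v_rel = (-4, -1),  |v_rel|² = 17
v_rel×d = (-4)·(-11) − (-1)·(3) = 47
since m = R²·17 − 47²:  R² = (2209 + -1597) / 17 = 36
R = √36 = 6  ⇒  r_B = 6 − 1 = 5

rB=5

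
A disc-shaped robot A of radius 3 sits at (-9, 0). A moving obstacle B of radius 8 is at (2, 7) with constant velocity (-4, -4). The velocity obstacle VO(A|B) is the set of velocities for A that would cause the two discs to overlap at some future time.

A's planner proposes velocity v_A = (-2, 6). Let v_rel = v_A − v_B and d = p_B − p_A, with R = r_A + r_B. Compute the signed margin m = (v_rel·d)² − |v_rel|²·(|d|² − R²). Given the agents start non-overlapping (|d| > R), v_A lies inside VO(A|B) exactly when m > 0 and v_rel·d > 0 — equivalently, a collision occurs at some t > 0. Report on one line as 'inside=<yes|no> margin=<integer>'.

d = (11, 7),  |d|² = 170;  R = 3+8 = 11,  c = 170−11² = 49
v_rel = (2, 10),  |v_rel|² = 104;  v_rel·d = (2)·(11) + (10)·(7) = 92
104·t² − 184·t + 49 = 0  ⇒  m = 92² − 104·49 = 3368
m = 3368 > 0,  v_rel·d = 92 > 0  ⇒  inside

inside=yes margin=3368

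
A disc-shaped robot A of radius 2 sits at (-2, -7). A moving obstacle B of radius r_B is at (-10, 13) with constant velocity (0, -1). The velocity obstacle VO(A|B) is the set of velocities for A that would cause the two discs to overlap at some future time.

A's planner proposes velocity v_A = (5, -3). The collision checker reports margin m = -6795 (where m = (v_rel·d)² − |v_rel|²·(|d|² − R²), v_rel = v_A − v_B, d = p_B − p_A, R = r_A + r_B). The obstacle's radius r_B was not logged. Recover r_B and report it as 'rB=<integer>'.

m = -6795
d = (-8, 20);  v_rel = (5, -2),  |v_rel|² = 29
v_rel×d = (5)·(20) − (-2)·(-8) = 84
since m = R²·29 − 84²:  R² = (7056 + -6795) / 29 = 9
R = √9 = 3  ⇒  r_B = 3 − 2 = 1

rB=1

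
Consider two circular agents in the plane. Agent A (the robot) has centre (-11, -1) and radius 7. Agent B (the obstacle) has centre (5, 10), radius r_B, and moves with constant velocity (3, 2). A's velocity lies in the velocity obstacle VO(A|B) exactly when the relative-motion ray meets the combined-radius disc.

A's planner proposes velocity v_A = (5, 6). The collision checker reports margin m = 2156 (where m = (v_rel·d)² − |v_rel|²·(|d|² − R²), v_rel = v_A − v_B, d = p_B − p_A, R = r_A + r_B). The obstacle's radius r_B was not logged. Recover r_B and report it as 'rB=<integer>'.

m = 2156
d = (16, 11);  v_rel = (2, 4),  |v_rel|² = 20
v_rel×d = (2)·(11) − (4)·(16) = -42
since m = R²·20 − (-42)²:  R² = (1764 + 2156) / 20 = 196
R = √196 = 14  ⇒  r_B = 14 − 7 = 7

rB=7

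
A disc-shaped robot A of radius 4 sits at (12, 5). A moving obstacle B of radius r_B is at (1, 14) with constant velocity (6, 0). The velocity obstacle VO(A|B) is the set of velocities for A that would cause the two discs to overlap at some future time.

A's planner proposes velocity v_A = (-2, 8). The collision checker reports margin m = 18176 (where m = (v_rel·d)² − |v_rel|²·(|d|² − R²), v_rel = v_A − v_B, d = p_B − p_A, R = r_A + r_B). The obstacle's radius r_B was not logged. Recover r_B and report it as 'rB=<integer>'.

m = 18176
d = (-11, 9);  v_rel = (-8, 8),  |v_rel|² = 128
v_rel×d = (-8)·(9) − (8)·(-11) = 16
since m = R²·128 − 16²:  R² = (256 + 18176) / 128 = 144
R = √144 = 12  ⇒  r_B = 12 − 4 = 8

rB=8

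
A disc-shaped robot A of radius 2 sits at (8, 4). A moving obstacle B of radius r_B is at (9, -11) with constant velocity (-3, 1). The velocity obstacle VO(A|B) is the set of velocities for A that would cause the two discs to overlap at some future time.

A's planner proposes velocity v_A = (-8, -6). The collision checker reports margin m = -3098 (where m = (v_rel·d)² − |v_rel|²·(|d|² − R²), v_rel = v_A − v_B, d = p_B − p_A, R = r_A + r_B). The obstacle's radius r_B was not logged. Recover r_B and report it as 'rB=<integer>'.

m = -3098
d = (1, -15);  v_rel = (-5, -7),  |v_rel|² = 74
v_rel×d = (-5)·(-15) − (-7)·(1) = 82
since m = R²·74 − 82²:  R² = (6724 + -3098) / 74 = 49
R = √49 = 7  ⇒  r_B = 7 − 2 = 5

rB=5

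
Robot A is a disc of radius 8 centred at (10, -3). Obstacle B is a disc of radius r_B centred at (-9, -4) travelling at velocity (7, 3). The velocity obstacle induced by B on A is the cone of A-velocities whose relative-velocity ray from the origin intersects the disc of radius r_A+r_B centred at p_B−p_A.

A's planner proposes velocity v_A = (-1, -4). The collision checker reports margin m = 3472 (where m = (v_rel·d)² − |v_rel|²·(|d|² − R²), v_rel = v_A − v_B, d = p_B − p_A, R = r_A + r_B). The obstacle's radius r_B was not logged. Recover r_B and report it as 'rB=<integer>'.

m = 3472
d = (-19, -1);  v_rel = (-8, -7),  |v_rel|² = 113
v_rel×d = (-8)·(-1) − (-7)·(-19) = -125
since m = R²·113 − (-125)²:  R² = (15625 + 3472) / 113 = 169
R = √169 = 13  ⇒  r_B = 13 − 8 = 5

rB=5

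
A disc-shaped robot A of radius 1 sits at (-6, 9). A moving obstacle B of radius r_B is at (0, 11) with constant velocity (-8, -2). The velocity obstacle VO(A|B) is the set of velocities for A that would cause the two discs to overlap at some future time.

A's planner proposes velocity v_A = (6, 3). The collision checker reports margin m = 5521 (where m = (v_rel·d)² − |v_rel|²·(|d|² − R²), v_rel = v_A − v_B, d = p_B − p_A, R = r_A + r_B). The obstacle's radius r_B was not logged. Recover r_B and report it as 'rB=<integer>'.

m = 5521
d = (6, 2);  v_rel = (14, 5),  |v_rel|² = 221
v_rel×d = (14)·(2) − (5)·(6) = -2
since m = R²·221 − (-2)²:  R² = (4 + 5521) / 221 = 25
R = √25 = 5  ⇒  r_B = 5 − 1 = 4

rB=4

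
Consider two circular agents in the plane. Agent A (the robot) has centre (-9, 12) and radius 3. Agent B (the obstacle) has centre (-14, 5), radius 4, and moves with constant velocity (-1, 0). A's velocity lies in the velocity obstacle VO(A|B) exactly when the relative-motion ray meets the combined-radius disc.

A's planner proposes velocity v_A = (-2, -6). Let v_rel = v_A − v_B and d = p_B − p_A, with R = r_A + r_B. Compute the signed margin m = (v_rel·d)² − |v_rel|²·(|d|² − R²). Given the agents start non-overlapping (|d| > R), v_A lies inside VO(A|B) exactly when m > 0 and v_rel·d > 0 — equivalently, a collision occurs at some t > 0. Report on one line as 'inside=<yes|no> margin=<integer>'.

d = (-5, -7),  |d|² = 74;  R = 3+4 = 7,  c = 74−7² = 25
v_rel = (-1, -6),  |v_rel|² = 37;  v_rel·d = (-1)·(-5) + (-6)·(-7) = 47
37·t² − 94·t + 25 = 0  ⇒  m = 47² − 37·25 = 1284
m = 1284 > 0,  v_rel·d = 47 > 0  ⇒  inside

inside=yes margin=1284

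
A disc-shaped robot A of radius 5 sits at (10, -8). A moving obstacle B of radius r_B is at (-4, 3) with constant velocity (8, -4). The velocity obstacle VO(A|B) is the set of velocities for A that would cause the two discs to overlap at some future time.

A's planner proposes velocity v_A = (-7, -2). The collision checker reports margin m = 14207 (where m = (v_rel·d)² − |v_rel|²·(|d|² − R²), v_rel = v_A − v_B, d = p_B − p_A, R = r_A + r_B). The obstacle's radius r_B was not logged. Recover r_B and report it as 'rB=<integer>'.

m = 14207
d = (-14, 11);  v_rel = (-15, 2),  |v_rel|² = 229
v_rel×d = (-15)·(11) − (2)·(-14) = -137
since m = R²·229 − (-137)²:  R² = (18769 + 14207) / 229 = 144
R = √144 = 12  ⇒  r_B = 12 − 5 = 7

rB=7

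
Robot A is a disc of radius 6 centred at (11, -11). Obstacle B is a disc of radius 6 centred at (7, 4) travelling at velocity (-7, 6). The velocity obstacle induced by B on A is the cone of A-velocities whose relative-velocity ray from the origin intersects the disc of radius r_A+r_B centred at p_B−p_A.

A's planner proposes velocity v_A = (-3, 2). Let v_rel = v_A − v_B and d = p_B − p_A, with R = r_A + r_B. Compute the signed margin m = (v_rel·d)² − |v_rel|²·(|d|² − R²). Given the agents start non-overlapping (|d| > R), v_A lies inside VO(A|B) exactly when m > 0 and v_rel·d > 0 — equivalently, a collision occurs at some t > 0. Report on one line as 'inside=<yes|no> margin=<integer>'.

d = (-4, 15),  |d|² = 241;  R = 6+6 = 12,  c = 241−12² = 97
v_rel = (4, -4),  |v_rel|² = 32;  v_rel·d = (4)·(-4) + (-4)·(15) = -76
32·t² + 152·t + 97 = 0  ⇒  m = (-76)² − 32·97 = 2672
m = 2672 > 0,  v_rel·d = -76 < 0  ⇒  outside

inside=no margin=2672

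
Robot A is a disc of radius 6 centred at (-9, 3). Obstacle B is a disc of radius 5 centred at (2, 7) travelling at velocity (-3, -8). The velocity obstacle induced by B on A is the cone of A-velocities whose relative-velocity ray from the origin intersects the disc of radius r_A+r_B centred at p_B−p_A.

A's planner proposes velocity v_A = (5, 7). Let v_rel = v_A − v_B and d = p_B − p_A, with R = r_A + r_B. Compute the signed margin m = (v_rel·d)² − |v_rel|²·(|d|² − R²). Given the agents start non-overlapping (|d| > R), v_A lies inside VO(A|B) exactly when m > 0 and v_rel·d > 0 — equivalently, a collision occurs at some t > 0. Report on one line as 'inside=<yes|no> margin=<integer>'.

d = (11, 4),  |d|² = 137;  R = 6+5 = 11,  c = 137−11² = 16
v_rel = (8, 15),  |v_rel|² = 289;  v_rel·d = (8)·(11) + (15)·(4) = 148
289·t² − 296·t + 16 = 0  ⇒  m = 148² − 289·16 = 17280
m = 17280 > 0,  v_rel·d = 148 > 0  ⇒  inside

inside=yes margin=17280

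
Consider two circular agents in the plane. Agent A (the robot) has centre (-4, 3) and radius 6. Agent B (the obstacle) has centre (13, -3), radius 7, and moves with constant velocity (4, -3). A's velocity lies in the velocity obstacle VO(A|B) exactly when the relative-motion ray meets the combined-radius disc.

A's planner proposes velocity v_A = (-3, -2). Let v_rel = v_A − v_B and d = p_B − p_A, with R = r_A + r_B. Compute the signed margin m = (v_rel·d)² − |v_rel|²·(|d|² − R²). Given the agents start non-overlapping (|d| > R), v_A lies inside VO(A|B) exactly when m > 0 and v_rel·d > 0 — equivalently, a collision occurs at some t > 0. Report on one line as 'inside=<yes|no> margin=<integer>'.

d = (17, -6),  |d|² = 325;  R = 6+7 = 13,  c = 325−13² = 156
v_rel = (-7, 1),  |v_rel|² = 50;  v_rel·d = (-7)·(17) + (1)·(-6) = -125
50·t² + 250·t + 156 = 0  ⇒  m = (-125)² − 50·156 = 7825
m = 7825 > 0,  v_rel·d = -125 < 0  ⇒  outside

inside=no margin=7825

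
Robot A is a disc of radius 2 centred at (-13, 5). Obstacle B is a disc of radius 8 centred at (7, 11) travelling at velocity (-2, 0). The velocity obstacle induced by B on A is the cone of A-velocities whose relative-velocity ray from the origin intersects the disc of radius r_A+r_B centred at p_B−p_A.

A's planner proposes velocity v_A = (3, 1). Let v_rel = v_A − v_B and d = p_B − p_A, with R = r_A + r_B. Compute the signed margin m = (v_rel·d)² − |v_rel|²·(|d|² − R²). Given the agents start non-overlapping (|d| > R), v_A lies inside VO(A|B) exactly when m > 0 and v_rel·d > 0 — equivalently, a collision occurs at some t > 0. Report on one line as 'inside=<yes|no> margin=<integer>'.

d = (20, 6),  |d|² = 436;  R = 2+8 = 10,  c = 436−10² = 336
v_rel = (5, 1),  |v_rel|² = 26;  v_rel·d = (5)·(20) + (1)·(6) = 106
26·t² − 212·t + 336 = 0  ⇒  m = 106² − 26·336 = 2500
m = 2500 > 0,  v_rel·d = 106 > 0  ⇒  inside

inside=yes margin=2500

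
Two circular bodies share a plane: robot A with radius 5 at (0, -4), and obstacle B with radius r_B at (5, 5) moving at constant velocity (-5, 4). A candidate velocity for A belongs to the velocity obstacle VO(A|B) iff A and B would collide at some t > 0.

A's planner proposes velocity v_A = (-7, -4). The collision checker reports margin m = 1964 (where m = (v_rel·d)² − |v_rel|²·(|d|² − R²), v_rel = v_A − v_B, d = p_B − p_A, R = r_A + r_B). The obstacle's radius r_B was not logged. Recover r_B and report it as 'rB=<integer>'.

m = 1964
d = (5, 9);  v_rel = (-2, -8),  |v_rel|² = 68
v_rel×d = (-2)·(9) − (-8)·(5) = 22
since m = R²·68 − 22²:  R² = (484 + 1964) / 68 = 36
R = √36 = 6  ⇒  r_B = 6 − 5 = 1

rB=1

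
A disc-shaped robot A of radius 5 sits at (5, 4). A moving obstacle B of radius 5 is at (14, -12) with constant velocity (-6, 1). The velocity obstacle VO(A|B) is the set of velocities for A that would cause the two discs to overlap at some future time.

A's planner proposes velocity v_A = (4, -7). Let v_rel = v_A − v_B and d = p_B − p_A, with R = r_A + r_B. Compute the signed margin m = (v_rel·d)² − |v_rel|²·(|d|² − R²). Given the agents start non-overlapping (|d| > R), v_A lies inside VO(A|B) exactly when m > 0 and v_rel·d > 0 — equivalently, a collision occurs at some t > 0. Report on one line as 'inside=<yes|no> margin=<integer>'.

d = (9, -16),  |d|² = 337;  R = 5+5 = 10,  c = 337−10² = 237
v_rel = (10, -8),  |v_rel|² = 164;  v_rel·d = (10)·(9) + (-8)·(-16) = 218
164·t² − 436·t + 237 = 0  ⇒  m = 218² − 164·237 = 8656
m = 8656 > 0,  v_rel·d = 218 > 0  ⇒  inside

inside=yes margin=8656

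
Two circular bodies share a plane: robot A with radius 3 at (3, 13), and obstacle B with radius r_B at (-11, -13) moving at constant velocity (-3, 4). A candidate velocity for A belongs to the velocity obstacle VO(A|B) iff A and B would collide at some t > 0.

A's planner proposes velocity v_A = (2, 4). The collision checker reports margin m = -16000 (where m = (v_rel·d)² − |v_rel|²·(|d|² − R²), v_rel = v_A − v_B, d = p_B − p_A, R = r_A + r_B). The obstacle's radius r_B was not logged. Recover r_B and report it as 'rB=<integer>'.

m = -16000
d = (-14, -26);  v_rel = (5, 0),  |v_rel|² = 25
v_rel×d = (5)·(-26) − (0)·(-14) = -130
since m = R²·25 − (-130)²:  R² = (16900 + -16000) / 25 = 36
R = √36 = 6  ⇒  r_B = 6 − 3 = 3

rB=3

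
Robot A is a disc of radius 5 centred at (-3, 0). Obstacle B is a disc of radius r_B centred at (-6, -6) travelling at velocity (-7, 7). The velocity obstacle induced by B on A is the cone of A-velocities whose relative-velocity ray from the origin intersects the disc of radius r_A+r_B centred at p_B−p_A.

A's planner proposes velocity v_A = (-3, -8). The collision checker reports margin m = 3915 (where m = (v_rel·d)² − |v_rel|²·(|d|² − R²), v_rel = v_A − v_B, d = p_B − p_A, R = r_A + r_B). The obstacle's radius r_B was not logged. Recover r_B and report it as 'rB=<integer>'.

m = 3915
d = (-3, -6);  v_rel = (4, -15),  |v_rel|² = 241
v_rel×d = (4)·(-6) − (-15)·(-3) = -69
since m = R²·241 − (-69)²:  R² = (4761 + 3915) / 241 = 36
R = √36 = 6  ⇒  r_B = 6 − 5 = 1

rB=1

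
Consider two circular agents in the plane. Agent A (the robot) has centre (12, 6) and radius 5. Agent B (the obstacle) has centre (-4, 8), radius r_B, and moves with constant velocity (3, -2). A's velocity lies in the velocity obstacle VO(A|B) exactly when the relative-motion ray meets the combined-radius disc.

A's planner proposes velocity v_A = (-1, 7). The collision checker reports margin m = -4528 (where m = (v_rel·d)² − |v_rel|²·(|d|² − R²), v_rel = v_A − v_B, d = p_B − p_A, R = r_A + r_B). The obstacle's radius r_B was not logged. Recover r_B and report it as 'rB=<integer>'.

m = -4528
d = (-16, 2);  v_rel = (-4, 9),  |v_rel|² = 97
v_rel×d = (-4)·(2) − (9)·(-16) = 136
since m = R²·97 − 136²:  R² = (18496 + -4528) / 97 = 144
R = √144 = 12  ⇒  r_B = 12 − 5 = 7

rB=7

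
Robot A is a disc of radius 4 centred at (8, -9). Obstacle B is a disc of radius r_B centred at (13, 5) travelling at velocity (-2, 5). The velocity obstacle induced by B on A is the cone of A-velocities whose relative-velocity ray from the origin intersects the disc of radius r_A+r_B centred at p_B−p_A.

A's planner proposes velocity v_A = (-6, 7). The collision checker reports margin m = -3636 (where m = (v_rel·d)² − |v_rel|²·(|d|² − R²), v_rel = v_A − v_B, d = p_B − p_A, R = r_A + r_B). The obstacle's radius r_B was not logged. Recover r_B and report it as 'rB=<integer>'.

m = -3636
d = (5, 14);  v_rel = (-4, 2),  |v_rel|² = 20
v_rel×d = (-4)·(14) − (2)·(5) = -66
since m = R²·20 − (-66)²:  R² = (4356 + -3636) / 20 = 36
R = √36 = 6  ⇒  r_B = 6 − 4 = 2

rB=2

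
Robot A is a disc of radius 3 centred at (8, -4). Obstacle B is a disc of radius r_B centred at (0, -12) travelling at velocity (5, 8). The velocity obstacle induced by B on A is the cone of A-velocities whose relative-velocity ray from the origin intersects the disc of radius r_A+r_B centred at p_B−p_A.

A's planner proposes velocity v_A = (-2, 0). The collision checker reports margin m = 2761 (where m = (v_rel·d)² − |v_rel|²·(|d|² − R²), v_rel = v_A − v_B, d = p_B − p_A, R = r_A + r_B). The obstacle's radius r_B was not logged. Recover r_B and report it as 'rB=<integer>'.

m = 2761
d = (-8, -8);  v_rel = (-7, -8),  |v_rel|² = 113
v_rel×d = (-7)·(-8) − (-8)·(-8) = -8
since m = R²·113 − (-8)²:  R² = (64 + 2761) / 113 = 25
R = √25 = 5  ⇒  r_B = 5 − 3 = 2

rB=2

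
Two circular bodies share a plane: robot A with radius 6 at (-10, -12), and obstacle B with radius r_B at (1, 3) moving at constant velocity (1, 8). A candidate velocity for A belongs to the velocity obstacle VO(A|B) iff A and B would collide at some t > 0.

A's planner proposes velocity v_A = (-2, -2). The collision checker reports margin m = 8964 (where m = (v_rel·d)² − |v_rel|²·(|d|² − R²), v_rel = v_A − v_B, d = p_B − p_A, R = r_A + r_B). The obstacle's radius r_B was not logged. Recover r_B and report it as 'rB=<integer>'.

m = 8964
d = (11, 15);  v_rel = (-3, -10),  |v_rel|² = 109
v_rel×d = (-3)·(15) − (-10)·(11) = 65
since m = R²·109 − 65²:  R² = (4225 + 8964) / 109 = 121
R = √121 = 11  ⇒  r_B = 11 − 6 = 5

rB=5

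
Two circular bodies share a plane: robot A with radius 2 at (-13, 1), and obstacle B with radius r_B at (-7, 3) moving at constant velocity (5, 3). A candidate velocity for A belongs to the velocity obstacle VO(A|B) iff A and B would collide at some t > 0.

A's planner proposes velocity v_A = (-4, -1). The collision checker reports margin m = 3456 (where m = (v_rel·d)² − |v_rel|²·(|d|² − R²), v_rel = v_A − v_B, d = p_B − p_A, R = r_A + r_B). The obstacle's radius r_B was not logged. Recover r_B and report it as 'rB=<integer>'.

m = 3456
d = (6, 2);  v_rel = (-9, -4),  |v_rel|² = 97
v_rel×d = (-9)·(2) − (-4)·(6) = 6
since m = R²·97 − 6²:  R² = (36 + 3456) / 97 = 36
R = √36 = 6  ⇒  r_B = 6 − 2 = 4

rB=4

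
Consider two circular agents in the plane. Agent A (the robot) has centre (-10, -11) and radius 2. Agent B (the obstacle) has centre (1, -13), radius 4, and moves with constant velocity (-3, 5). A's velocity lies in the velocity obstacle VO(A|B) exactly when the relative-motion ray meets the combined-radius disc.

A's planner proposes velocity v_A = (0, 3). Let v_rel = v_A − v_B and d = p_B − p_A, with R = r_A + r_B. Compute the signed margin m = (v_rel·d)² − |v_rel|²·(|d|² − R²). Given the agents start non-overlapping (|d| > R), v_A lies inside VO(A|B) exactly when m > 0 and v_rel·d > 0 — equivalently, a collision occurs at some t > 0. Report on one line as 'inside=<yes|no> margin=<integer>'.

d = (11, -2),  |d|² = 125;  R = 2+4 = 6,  c = 125−6² = 89
v_rel = (3, -2),  |v_rel|² = 13;  v_rel·d = (3)·(11) + (-2)·(-2) = 37
13·t² − 74·t + 89 = 0  ⇒  m = 37² − 13·89 = 212
m = 212 > 0,  v_rel·d = 37 > 0  ⇒  inside

inside=yes margin=212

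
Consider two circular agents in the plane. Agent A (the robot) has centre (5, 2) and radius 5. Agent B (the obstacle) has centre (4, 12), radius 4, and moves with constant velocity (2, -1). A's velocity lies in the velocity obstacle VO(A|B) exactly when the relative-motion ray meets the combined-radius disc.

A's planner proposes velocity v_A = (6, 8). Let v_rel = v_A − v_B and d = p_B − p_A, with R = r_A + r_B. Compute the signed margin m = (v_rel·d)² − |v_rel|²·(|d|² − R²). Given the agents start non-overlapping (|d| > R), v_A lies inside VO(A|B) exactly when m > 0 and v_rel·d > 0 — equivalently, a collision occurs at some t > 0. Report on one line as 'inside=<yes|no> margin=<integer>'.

d = (-1, 10),  |d|² = 101;  R = 5+4 = 9,  c = 101−9² = 20
v_rel = (4, 9),  |v_rel|² = 97;  v_rel·d = (4)·(-1) + (9)·(10) = 86
97·t² − 172·t + 20 = 0  ⇒  m = 86² − 97·20 = 5456
m = 5456 > 0,  v_rel·d = 86 > 0  ⇒  inside

inside=yes margin=5456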